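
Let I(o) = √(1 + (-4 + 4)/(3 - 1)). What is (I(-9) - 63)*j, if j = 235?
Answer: -14570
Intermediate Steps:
I(o) = 1 (I(o) = √(1 + 0/2) = √(1 + 0*(½)) = √(1 + 0) = √1 = 1)
(I(-9) - 63)*j = (1 - 63)*235 = -62*235 = -14570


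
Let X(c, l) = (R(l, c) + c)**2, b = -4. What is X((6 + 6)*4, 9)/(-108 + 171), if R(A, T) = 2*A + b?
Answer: 3844/63 ≈ 61.016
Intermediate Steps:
R(A, T) = -4 + 2*A (R(A, T) = 2*A - 4 = -4 + 2*A)
X(c, l) = (-4 + c + 2*l)**2 (X(c, l) = ((-4 + 2*l) + c)**2 = (-4 + c + 2*l)**2)
X((6 + 6)*4, 9)/(-108 + 171) = (-4 + (6 + 6)*4 + 2*9)**2/(-108 + 171) = (-4 + 12*4 + 18)**2/63 = (-4 + 48 + 18)**2/63 = (1/63)*62**2 = (1/63)*3844 = 3844/63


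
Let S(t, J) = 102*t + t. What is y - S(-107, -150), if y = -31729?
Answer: -20708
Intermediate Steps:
S(t, J) = 103*t
y - S(-107, -150) = -31729 - 103*(-107) = -31729 - 1*(-11021) = -31729 + 11021 = -20708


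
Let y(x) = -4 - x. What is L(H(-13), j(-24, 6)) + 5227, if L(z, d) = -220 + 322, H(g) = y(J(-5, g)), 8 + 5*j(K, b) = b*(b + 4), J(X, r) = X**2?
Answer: 5329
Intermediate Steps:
j(K, b) = -8/5 + b*(4 + b)/5 (j(K, b) = -8/5 + (b*(b + 4))/5 = -8/5 + (b*(4 + b))/5 = -8/5 + b*(4 + b)/5)
H(g) = -29 (H(g) = -4 - 1*(-5)**2 = -4 - 1*25 = -4 - 25 = -29)
L(z, d) = 102
L(H(-13), j(-24, 6)) + 5227 = 102 + 5227 = 5329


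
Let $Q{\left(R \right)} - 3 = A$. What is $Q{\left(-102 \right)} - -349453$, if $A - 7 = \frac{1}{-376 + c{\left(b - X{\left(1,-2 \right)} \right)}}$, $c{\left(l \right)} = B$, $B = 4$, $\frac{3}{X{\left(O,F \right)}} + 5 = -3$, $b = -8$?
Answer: $\frac{130000235}{372} \approx 3.4946 \cdot 10^{5}$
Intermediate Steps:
$X{\left(O,F \right)} = - \frac{3}{8}$ ($X{\left(O,F \right)} = \frac{3}{-5 - 3} = \frac{3}{-8} = 3 \left(- \frac{1}{8}\right) = - \frac{3}{8}$)
$c{\left(l \right)} = 4$
$A = \frac{2603}{372}$ ($A = 7 + \frac{1}{-376 + 4} = 7 + \frac{1}{-372} = 7 - \frac{1}{372} = \frac{2603}{372} \approx 6.9973$)
$Q{\left(R \right)} = \frac{3719}{372}$ ($Q{\left(R \right)} = 3 + \frac{2603}{372} = \frac{3719}{372}$)
$Q{\left(-102 \right)} - -349453 = \frac{3719}{372} - -349453 = \frac{3719}{372} + 349453 = \frac{130000235}{372}$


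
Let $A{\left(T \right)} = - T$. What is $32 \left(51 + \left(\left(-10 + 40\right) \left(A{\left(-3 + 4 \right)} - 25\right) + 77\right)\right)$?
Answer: $-20864$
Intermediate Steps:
$32 \left(51 + \left(\left(-10 + 40\right) \left(A{\left(-3 + 4 \right)} - 25\right) + 77\right)\right) = 32 \left(51 + \left(\left(-10 + 40\right) \left(- (-3 + 4) - 25\right) + 77\right)\right) = 32 \left(51 + \left(30 \left(\left(-1\right) 1 - 25\right) + 77\right)\right) = 32 \left(51 + \left(30 \left(-1 - 25\right) + 77\right)\right) = 32 \left(51 + \left(30 \left(-26\right) + 77\right)\right) = 32 \left(51 + \left(-780 + 77\right)\right) = 32 \left(51 - 703\right) = 32 \left(-652\right) = -20864$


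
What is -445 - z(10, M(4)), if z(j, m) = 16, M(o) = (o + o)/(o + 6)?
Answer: -461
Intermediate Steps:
M(o) = 2*o/(6 + o) (M(o) = (2*o)/(6 + o) = 2*o/(6 + o))
-445 - z(10, M(4)) = -445 - 1*16 = -445 - 16 = -461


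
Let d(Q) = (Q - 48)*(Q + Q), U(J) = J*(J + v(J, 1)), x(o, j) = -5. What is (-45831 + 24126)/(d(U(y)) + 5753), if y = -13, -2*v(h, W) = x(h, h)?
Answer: -43410/59827 ≈ -0.72559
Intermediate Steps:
v(h, W) = 5/2 (v(h, W) = -½*(-5) = 5/2)
U(J) = J*(5/2 + J) (U(J) = J*(J + 5/2) = J*(5/2 + J))
d(Q) = 2*Q*(-48 + Q) (d(Q) = (-48 + Q)*(2*Q) = 2*Q*(-48 + Q))
(-45831 + 24126)/(d(U(y)) + 5753) = (-45831 + 24126)/(2*((½)*(-13)*(5 + 2*(-13)))*(-48 + (½)*(-13)*(5 + 2*(-13))) + 5753) = -21705/(2*((½)*(-13)*(5 - 26))*(-48 + (½)*(-13)*(5 - 26)) + 5753) = -21705/(2*((½)*(-13)*(-21))*(-48 + (½)*(-13)*(-21)) + 5753) = -21705/(2*(273/2)*(-48 + 273/2) + 5753) = -21705/(2*(273/2)*(177/2) + 5753) = -21705/(48321/2 + 5753) = -21705/59827/2 = -21705*2/59827 = -43410/59827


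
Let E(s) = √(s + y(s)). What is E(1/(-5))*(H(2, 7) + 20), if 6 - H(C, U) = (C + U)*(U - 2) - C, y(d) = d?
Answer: -17*I*√10/5 ≈ -10.752*I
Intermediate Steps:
E(s) = √2*√s (E(s) = √(s + s) = √(2*s) = √2*√s)
H(C, U) = 6 + C - (-2 + U)*(C + U) (H(C, U) = 6 - ((C + U)*(U - 2) - C) = 6 - ((C + U)*(-2 + U) - C) = 6 - ((-2 + U)*(C + U) - C) = 6 - (-C + (-2 + U)*(C + U)) = 6 + (C - (-2 + U)*(C + U)) = 6 + C - (-2 + U)*(C + U))
E(1/(-5))*(H(2, 7) + 20) = (√2*√(1/(-5)))*((6 - 1*7² + 2*7 + 3*2 - 1*2*7) + 20) = (√2*√(-⅕))*((6 - 1*49 + 14 + 6 - 14) + 20) = (√2*(I*√5/5))*((6 - 49 + 14 + 6 - 14) + 20) = (I*√10/5)*(-37 + 20) = (I*√10/5)*(-17) = -17*I*√10/5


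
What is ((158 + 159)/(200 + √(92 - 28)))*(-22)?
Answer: -3487/104 ≈ -33.529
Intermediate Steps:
((158 + 159)/(200 + √(92 - 28)))*(-22) = (317/(200 + √64))*(-22) = (317/(200 + 8))*(-22) = (317/208)*(-22) = -3487/104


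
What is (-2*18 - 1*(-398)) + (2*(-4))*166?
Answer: -966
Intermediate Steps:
(-2*18 - 1*(-398)) + (2*(-4))*166 = (-36 + 398) - 8*166 = 362 - 1328 = -966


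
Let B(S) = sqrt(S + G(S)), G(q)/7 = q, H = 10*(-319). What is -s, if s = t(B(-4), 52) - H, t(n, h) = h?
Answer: -3242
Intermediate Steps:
H = -3190
G(q) = 7*q
B(S) = 2*sqrt(2)*sqrt(S) (B(S) = sqrt(S + 7*S) = sqrt(8*S) = 2*sqrt(2)*sqrt(S))
s = 3242 (s = 52 - 1*(-3190) = 52 + 3190 = 3242)
-s = -1*3242 = -3242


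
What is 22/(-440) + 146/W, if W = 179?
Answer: 2741/3580 ≈ 0.76564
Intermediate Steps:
22/(-440) + 146/W = 22/(-440) + 146/179 = 22*(-1/440) + 146*(1/179) = -1/20 + 146/179 = 2741/3580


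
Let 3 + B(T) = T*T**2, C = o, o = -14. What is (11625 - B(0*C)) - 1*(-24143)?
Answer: 35771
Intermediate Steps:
C = -14
B(T) = -3 + T**3 (B(T) = -3 + T*T**2 = -3 + T**3)
(11625 - B(0*C)) - 1*(-24143) = (11625 - (-3 + (0*(-14))**3)) - 1*(-24143) = (11625 - (-3 + 0**3)) + 24143 = (11625 - (-3 + 0)) + 24143 = (11625 - 1*(-3)) + 24143 = (11625 + 3) + 24143 = 11628 + 24143 = 35771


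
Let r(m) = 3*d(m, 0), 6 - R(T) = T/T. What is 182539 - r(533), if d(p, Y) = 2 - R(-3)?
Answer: 182548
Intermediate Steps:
R(T) = 5 (R(T) = 6 - T/T = 6 - 1*1 = 6 - 1 = 5)
d(p, Y) = -3 (d(p, Y) = 2 - 1*5 = 2 - 5 = -3)
r(m) = -9 (r(m) = 3*(-3) = -9)
182539 - r(533) = 182539 - 1*(-9) = 182539 + 9 = 182548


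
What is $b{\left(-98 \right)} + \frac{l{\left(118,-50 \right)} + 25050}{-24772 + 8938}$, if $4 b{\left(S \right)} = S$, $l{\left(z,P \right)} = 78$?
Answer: $- \frac{137687}{5278} \approx -26.087$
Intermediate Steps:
$b{\left(S \right)} = \frac{S}{4}$
$b{\left(-98 \right)} + \frac{l{\left(118,-50 \right)} + 25050}{-24772 + 8938} = \frac{1}{4} \left(-98\right) + \frac{78 + 25050}{-24772 + 8938} = - \frac{49}{2} + \frac{25128}{-15834} = - \frac{49}{2} + 25128 \left(- \frac{1}{15834}\right) = - \frac{49}{2} - \frac{4188}{2639} = - \frac{137687}{5278}$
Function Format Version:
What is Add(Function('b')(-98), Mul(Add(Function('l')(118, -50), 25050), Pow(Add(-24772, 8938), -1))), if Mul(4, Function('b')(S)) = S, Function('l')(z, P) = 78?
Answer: Rational(-137687, 5278) ≈ -26.087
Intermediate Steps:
Function('b')(S) = Mul(Rational(1, 4), S)
Add(Function('b')(-98), Mul(Add(Function('l')(118, -50), 25050), Pow(Add(-24772, 8938), -1))) = Add(Mul(Rational(1, 4), -98), Mul(Add(78, 25050), Pow(Add(-24772, 8938), -1))) = Add(Rational(-49, 2), Mul(25128, Pow(-15834, -1))) = Add(Rational(-49, 2), Mul(25128, Rational(-1, 15834))) = Add(Rational(-49, 2), Rational(-4188, 2639)) = Rational(-137687, 5278)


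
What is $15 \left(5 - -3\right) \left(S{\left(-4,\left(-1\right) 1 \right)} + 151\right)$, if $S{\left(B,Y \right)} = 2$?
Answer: $18360$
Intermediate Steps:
$15 \left(5 - -3\right) \left(S{\left(-4,\left(-1\right) 1 \right)} + 151\right) = 15 \left(5 - -3\right) \left(2 + 151\right) = 15 \left(5 + 3\right) 153 = 15 \cdot 8 \cdot 153 = 120 \cdot 153 = 18360$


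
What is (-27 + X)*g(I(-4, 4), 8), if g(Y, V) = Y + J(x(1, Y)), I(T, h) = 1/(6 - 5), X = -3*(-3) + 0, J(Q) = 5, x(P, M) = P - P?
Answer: -108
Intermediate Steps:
x(P, M) = 0
X = 9 (X = 9 + 0 = 9)
I(T, h) = 1 (I(T, h) = 1/1 = 1)
g(Y, V) = 5 + Y (g(Y, V) = Y + 5 = 5 + Y)
(-27 + X)*g(I(-4, 4), 8) = (-27 + 9)*(5 + 1) = -18*6 = -108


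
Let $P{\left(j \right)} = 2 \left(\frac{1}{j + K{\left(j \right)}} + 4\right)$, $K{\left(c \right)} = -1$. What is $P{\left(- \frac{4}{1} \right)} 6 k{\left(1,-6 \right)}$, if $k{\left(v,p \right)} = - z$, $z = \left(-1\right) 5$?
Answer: $228$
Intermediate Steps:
$z = -5$
$P{\left(j \right)} = 8 + \frac{2}{-1 + j}$ ($P{\left(j \right)} = 2 \left(\frac{1}{j - 1} + 4\right) = 2 \left(\frac{1}{-1 + j} + 4\right) = 2 \left(4 + \frac{1}{-1 + j}\right) = 8 + \frac{2}{-1 + j}$)
$k{\left(v,p \right)} = 5$ ($k{\left(v,p \right)} = \left(-1\right) \left(-5\right) = 5$)
$P{\left(- \frac{4}{1} \right)} 6 k{\left(1,-6 \right)} = \frac{2 \left(-3 + 4 \left(- \frac{4}{1}\right)\right)}{-1 - \frac{4}{1}} \cdot 6 \cdot 5 = \frac{2 \left(-3 + 4 \left(\left(-4\right) 1\right)\right)}{-1 - 4} \cdot 6 \cdot 5 = \frac{2 \left(-3 + 4 \left(-4\right)\right)}{-1 - 4} \cdot 6 \cdot 5 = \frac{2 \left(-3 - 16\right)}{-5} \cdot 6 \cdot 5 = 2 \left(- \frac{1}{5}\right) \left(-19\right) 6 \cdot 5 = \frac{38}{5} \cdot 6 \cdot 5 = \frac{228}{5} \cdot 5 = 228$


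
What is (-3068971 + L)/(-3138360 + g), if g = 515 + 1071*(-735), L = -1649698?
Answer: 4718669/3925030 ≈ 1.2022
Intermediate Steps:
g = -786670 (g = 515 - 787185 = -786670)
(-3068971 + L)/(-3138360 + g) = (-3068971 - 1649698)/(-3138360 - 786670) = -4718669/(-3925030) = -4718669*(-1/3925030) = 4718669/3925030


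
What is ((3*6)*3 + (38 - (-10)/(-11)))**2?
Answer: 1004004/121 ≈ 8297.5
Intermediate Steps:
((3*6)*3 + (38 - (-10)/(-11)))**2 = (18*3 + (38 - (-10)*(-1)/11))**2 = (54 + (38 - 1*10/11))**2 = (54 + (38 - 10/11))**2 = (54 + 408/11)**2 = (1002/11)**2 = 1004004/121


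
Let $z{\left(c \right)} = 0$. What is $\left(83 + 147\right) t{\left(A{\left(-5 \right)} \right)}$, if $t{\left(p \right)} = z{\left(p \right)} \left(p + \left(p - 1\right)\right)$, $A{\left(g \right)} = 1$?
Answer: $0$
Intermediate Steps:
$t{\left(p \right)} = 0$ ($t{\left(p \right)} = 0 \left(p + \left(p - 1\right)\right) = 0 \left(p + \left(-1 + p\right)\right) = 0 \left(-1 + 2 p\right) = 0$)
$\left(83 + 147\right) t{\left(A{\left(-5 \right)} \right)} = \left(83 + 147\right) 0 = 230 \cdot 0 = 0$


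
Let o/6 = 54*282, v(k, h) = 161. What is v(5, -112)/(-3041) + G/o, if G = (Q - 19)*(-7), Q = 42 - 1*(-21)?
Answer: -3911719/69462522 ≈ -0.056314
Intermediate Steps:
Q = 63 (Q = 42 + 21 = 63)
o = 91368 (o = 6*(54*282) = 6*15228 = 91368)
G = -308 (G = (63 - 19)*(-7) = 44*(-7) = -308)
v(5, -112)/(-3041) + G/o = 161/(-3041) - 308/91368 = 161*(-1/3041) - 308*1/91368 = -161/3041 - 77/22842 = -3911719/69462522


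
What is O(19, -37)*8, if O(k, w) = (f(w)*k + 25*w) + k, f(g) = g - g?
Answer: -7248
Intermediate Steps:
f(g) = 0
O(k, w) = k + 25*w (O(k, w) = (0*k + 25*w) + k = (0 + 25*w) + k = 25*w + k = k + 25*w)
O(19, -37)*8 = (19 + 25*(-37))*8 = (19 - 925)*8 = -906*8 = -7248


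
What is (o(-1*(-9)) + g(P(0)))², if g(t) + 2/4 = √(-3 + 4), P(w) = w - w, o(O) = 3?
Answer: 49/4 ≈ 12.250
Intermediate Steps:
P(w) = 0
g(t) = ½ (g(t) = -½ + √(-3 + 4) = -½ + √1 = -½ + 1 = ½)
(o(-1*(-9)) + g(P(0)))² = (3 + ½)² = (7/2)² = 49/4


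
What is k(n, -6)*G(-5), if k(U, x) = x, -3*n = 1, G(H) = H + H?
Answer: 60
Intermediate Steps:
G(H) = 2*H
n = -1/3 (n = -1/3*1 = -1/3 ≈ -0.33333)
k(n, -6)*G(-5) = -12*(-5) = -6*(-10) = 60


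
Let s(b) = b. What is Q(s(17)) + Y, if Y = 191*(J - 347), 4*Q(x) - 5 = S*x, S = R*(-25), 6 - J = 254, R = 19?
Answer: -231325/2 ≈ -1.1566e+5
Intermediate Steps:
J = -248 (J = 6 - 1*254 = 6 - 254 = -248)
S = -475 (S = 19*(-25) = -475)
Q(x) = 5/4 - 475*x/4 (Q(x) = 5/4 + (-475*x)/4 = 5/4 - 475*x/4)
Y = -113645 (Y = 191*(-248 - 347) = 191*(-595) = -113645)
Q(s(17)) + Y = (5/4 - 475/4*17) - 113645 = (5/4 - 8075/4) - 113645 = -4035/2 - 113645 = -231325/2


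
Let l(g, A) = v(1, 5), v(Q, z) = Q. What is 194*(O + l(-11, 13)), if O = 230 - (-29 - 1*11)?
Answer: 52574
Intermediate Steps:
l(g, A) = 1
O = 270 (O = 230 - (-29 - 11) = 230 - 1*(-40) = 230 + 40 = 270)
194*(O + l(-11, 13)) = 194*(270 + 1) = 194*271 = 52574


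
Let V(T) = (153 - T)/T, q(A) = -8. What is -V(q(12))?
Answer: 161/8 ≈ 20.125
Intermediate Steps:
V(T) = (153 - T)/T
-V(q(12)) = -(153 - 1*(-8))/(-8) = -(-1)*(153 + 8)/8 = -(-1)*161/8 = -1*(-161/8) = 161/8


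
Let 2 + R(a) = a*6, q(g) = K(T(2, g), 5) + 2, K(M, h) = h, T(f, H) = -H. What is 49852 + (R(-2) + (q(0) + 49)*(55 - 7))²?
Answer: 7200128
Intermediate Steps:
q(g) = 7 (q(g) = 5 + 2 = 7)
R(a) = -2 + 6*a (R(a) = -2 + a*6 = -2 + 6*a)
49852 + (R(-2) + (q(0) + 49)*(55 - 7))² = 49852 + ((-2 + 6*(-2)) + (7 + 49)*(55 - 7))² = 49852 + ((-2 - 12) + 56*48)² = 49852 + (-14 + 2688)² = 49852 + 2674² = 49852 + 7150276 = 7200128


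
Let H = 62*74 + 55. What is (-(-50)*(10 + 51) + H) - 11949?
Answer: -4256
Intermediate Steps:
H = 4643 (H = 4588 + 55 = 4643)
(-(-50)*(10 + 51) + H) - 11949 = (-(-50)*(10 + 51) + 4643) - 11949 = (-(-50)*61 + 4643) - 11949 = (-1*(-3050) + 4643) - 11949 = (3050 + 4643) - 11949 = 7693 - 11949 = -4256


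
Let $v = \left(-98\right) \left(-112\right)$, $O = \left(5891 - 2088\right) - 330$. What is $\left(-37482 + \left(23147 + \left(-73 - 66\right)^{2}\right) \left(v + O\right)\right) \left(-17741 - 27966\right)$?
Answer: $-28045022183550$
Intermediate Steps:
$O = 3473$ ($O = 3803 - 330 = 3473$)
$v = 10976$
$\left(-37482 + \left(23147 + \left(-73 - 66\right)^{2}\right) \left(v + O\right)\right) \left(-17741 - 27966\right) = \left(-37482 + \left(23147 + \left(-73 - 66\right)^{2}\right) \left(10976 + 3473\right)\right) \left(-17741 - 27966\right) = \left(-37482 + \left(23147 + \left(-139\right)^{2}\right) 14449\right) \left(-45707\right) = \left(-37482 + \left(23147 + 19321\right) 14449\right) \left(-45707\right) = \left(-37482 + 42468 \cdot 14449\right) \left(-45707\right) = \left(-37482 + 613620132\right) \left(-45707\right) = 613582650 \left(-45707\right) = -28045022183550$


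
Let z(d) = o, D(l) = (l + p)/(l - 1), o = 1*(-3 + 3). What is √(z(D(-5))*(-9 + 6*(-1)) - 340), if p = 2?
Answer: 2*I*√85 ≈ 18.439*I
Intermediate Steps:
o = 0 (o = 1*0 = 0)
D(l) = (2 + l)/(-1 + l) (D(l) = (l + 2)/(l - 1) = (2 + l)/(-1 + l))
z(d) = 0
√(z(D(-5))*(-9 + 6*(-1)) - 340) = √(0*(-9 + 6*(-1)) - 340) = √(0*(-9 - 6) - 340) = √(0*(-15) - 340) = √(0 - 340) = √(-340) = 2*I*√85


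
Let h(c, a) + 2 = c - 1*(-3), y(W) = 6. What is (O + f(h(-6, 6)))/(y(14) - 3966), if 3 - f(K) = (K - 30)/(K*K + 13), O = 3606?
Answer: -137177/150480 ≈ -0.91160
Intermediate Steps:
h(c, a) = 1 + c (h(c, a) = -2 + (c - 1*(-3)) = -2 + (c + 3) = -2 + (3 + c) = 1 + c)
f(K) = 3 - (-30 + K)/(13 + K²) (f(K) = 3 - (K - 30)/(K*K + 13) = 3 - (-30 + K)/(K² + 13) = 3 - (-30 + K)/(13 + K²))
(O + f(h(-6, 6)))/(y(14) - 3966) = (3606 + (69 - (1 - 6) + 3*(1 - 6)²)/(13 + (1 - 6)²))/(6 - 3966) = (3606 + (69 - 1*(-5) + 3*(-5)²)/(13 + (-5)²))/(-3960) = (3606 + (69 + 5 + 3*25)/(13 + 25))*(-1/3960) = (3606 + (69 + 5 + 75)/38)*(-1/3960) = (3606 + (1/38)*149)*(-1/3960) = (3606 + 149/38)*(-1/3960) = (137177/38)*(-1/3960) = -137177/150480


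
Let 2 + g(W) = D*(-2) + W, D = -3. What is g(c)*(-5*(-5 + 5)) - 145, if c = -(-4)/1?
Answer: -145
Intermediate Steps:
c = 4 (c = -(-4) = -2*(-2) = 4)
g(W) = 4 + W (g(W) = -2 + (-3*(-2) + W) = -2 + (6 + W) = 4 + W)
g(c)*(-5*(-5 + 5)) - 145 = (4 + 4)*(-5*(-5 + 5)) - 145 = 8*(-5*0) - 145 = 8*0 - 145 = 0 - 145 = -145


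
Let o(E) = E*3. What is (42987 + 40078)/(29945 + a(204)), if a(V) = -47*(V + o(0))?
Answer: 83065/20357 ≈ 4.0804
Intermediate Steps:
o(E) = 3*E
a(V) = -47*V (a(V) = -47*(V + 3*0) = -47*(V + 0) = -47*V)
(42987 + 40078)/(29945 + a(204)) = (42987 + 40078)/(29945 - 47*204) = 83065/(29945 - 9588) = 83065/20357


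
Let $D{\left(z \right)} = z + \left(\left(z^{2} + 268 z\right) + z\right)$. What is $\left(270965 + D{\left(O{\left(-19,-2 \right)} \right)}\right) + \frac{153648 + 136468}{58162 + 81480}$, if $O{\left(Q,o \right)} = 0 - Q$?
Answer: $\frac{19302579434}{69821} \approx 2.7646 \cdot 10^{5}$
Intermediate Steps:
$O{\left(Q,o \right)} = - Q$
$D{\left(z \right)} = z^{2} + 270 z$ ($D{\left(z \right)} = z + \left(z^{2} + 269 z\right) = z^{2} + 270 z$)
$\left(270965 + D{\left(O{\left(-19,-2 \right)} \right)}\right) + \frac{153648 + 136468}{58162 + 81480} = \left(270965 + \left(-1\right) \left(-19\right) \left(270 - -19\right)\right) + \frac{153648 + 136468}{58162 + 81480} = \left(270965 + 19 \left(270 + 19\right)\right) + \frac{290116}{139642} = \left(270965 + 19 \cdot 289\right) + 290116 \cdot \frac{1}{139642} = \left(270965 + 5491\right) + \frac{145058}{69821} = 276456 + \frac{145058}{69821} = \frac{19302579434}{69821}$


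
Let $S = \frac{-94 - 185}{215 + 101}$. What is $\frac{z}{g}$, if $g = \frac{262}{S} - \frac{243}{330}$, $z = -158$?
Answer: $\frac{4849020}{9129719} \approx 0.53113$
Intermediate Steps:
$S = - \frac{279}{316} \approx -0.88291$
$g = - \frac{9129719}{30690}$ ($g = \frac{262}{- \frac{279}{316}} - \frac{243}{330} = 262 \left(- \frac{316}{279}\right) - \frac{81}{110} = - \frac{82792}{279} - \frac{81}{110} = - \frac{9129719}{30690} \approx -297.48$)
$\frac{z}{g} = - \frac{158}{- \frac{9129719}{30690}} = \left(-158\right) \left(- \frac{30690}{9129719}\right) = \frac{4849020}{9129719}$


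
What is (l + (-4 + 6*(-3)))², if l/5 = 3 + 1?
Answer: 4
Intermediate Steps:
l = 20 (l = 5*(3 + 1) = 5*4 = 20)
(l + (-4 + 6*(-3)))² = (20 + (-4 + 6*(-3)))² = (20 + (-4 - 18))² = (20 - 22)² = (-2)² = 4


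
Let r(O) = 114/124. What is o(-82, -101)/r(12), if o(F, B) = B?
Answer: -6262/57 ≈ -109.86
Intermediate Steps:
r(O) = 57/62 (r(O) = 114*(1/124) = 57/62)
o(-82, -101)/r(12) = -101/57/62 = -101*62/57 = -6262/57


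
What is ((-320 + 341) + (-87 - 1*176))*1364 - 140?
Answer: -330228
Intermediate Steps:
((-320 + 341) + (-87 - 1*176))*1364 - 140 = (21 + (-87 - 176))*1364 - 140 = (21 - 263)*1364 - 140 = -242*1364 - 140 = -330088 - 140 = -330228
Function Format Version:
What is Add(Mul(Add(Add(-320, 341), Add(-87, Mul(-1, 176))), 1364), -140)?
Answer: -330228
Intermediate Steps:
Add(Mul(Add(Add(-320, 341), Add(-87, Mul(-1, 176))), 1364), -140) = Add(Mul(Add(21, Add(-87, -176)), 1364), -140) = Add(Mul(Add(21, -263), 1364), -140) = Add(Mul(-242, 1364), -140) = Add(-330088, -140) = -330228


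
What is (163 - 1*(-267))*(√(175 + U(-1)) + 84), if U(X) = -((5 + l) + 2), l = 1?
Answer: 36120 + 430*√167 ≈ 41677.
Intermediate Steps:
U(X) = -8 (U(X) = -((5 + 1) + 2) = -(6 + 2) = -1*8 = -8)
(163 - 1*(-267))*(√(175 + U(-1)) + 84) = (163 - 1*(-267))*(√(175 - 8) + 84) = (163 + 267)*(√167 + 84) = 430*(84 + √167) = 36120 + 430*√167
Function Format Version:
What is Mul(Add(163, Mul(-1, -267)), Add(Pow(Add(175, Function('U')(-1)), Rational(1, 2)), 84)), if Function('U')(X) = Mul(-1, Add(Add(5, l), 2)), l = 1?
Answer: Add(36120, Mul(430, Pow(167, Rational(1, 2)))) ≈ 41677.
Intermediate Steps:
Function('U')(X) = -8 (Function('U')(X) = Mul(-1, Add(Add(5, 1), 2)) = Mul(-1, Add(6, 2)) = Mul(-1, 8) = -8)
Mul(Add(163, Mul(-1, -267)), Add(Pow(Add(175, Function('U')(-1)), Rational(1, 2)), 84)) = Mul(Add(163, Mul(-1, -267)), Add(Pow(Add(175, -8), Rational(1, 2)), 84)) = Mul(Add(163, 267), Add(Pow(167, Rational(1, 2)), 84)) = Mul(430, Add(84, Pow(167, Rational(1, 2)))) = Add(36120, Mul(430, Pow(167, Rational(1, 2))))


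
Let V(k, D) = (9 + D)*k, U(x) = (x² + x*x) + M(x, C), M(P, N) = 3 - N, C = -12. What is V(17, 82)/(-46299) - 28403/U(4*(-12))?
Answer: -6387354/1034011 ≈ -6.1773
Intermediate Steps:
U(x) = 15 + 2*x² (U(x) = (x² + x*x) + (3 - 1*(-12)) = (x² + x²) + (3 + 12) = 2*x² + 15 = 15 + 2*x²)
V(k, D) = k*(9 + D)
V(17, 82)/(-46299) - 28403/U(4*(-12)) = (17*(9 + 82))/(-46299) - 28403/(15 + 2*(4*(-12))²) = (17*91)*(-1/46299) - 28403/(15 + 2*(-48)²) = 1547*(-1/46299) - 28403/(15 + 2*2304) = -1547/46299 - 28403/(15 + 4608) = -1547/46299 - 28403/4623 = -6387354/1034011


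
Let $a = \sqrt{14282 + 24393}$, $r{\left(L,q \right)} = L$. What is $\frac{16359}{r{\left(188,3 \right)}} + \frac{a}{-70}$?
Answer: $\frac{16359}{188} - \frac{\sqrt{1547}}{14} \approx 84.207$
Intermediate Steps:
$a = 5 \sqrt{1547}$ ($a = \sqrt{38675} = 5 \sqrt{1547} \approx 196.66$)
$\frac{16359}{r{\left(188,3 \right)}} + \frac{a}{-70} = \frac{16359}{188} + \frac{5 \sqrt{1547}}{-70} = 16359 \cdot \frac{1}{188} + 5 \sqrt{1547} \left(- \frac{1}{70}\right) = \frac{16359}{188} - \frac{\sqrt{1547}}{14}$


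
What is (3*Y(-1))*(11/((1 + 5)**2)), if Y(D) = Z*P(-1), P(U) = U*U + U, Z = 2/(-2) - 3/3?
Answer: 0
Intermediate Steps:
Z = -2 (Z = 2*(-1/2) - 3*1/3 = -1 - 1 = -2)
P(U) = U + U**2 (P(U) = U**2 + U = U + U**2)
Y(D) = 0 (Y(D) = -(-2)*(1 - 1) = -(-2)*0 = -2*0 = 0)
(3*Y(-1))*(11/((1 + 5)**2)) = (3*0)*(11/((1 + 5)**2)) = 0*(11/(6**2)) = 0*(11/36) = 0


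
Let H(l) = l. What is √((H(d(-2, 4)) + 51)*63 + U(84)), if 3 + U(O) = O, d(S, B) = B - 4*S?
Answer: 45*√2 ≈ 63.640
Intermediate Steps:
U(O) = -3 + O
√((H(d(-2, 4)) + 51)*63 + U(84)) = √(((4 - 4*(-2)) + 51)*63 + (-3 + 84)) = √(((4 + 8) + 51)*63 + 81) = √((12 + 51)*63 + 81) = √(63*63 + 81) = √(3969 + 81) = √4050 = 45*√2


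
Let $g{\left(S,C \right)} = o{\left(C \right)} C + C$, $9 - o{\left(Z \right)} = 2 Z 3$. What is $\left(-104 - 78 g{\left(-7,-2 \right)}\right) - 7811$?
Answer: $-4483$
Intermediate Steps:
$o{\left(Z \right)} = 9 - 6 Z$ ($o{\left(Z \right)} = 9 - 2 Z 3 = 9 - 6 Z$)
$g{\left(S,C \right)} = C + C \left(9 - 6 C\right)$ ($g{\left(S,C \right)} = \left(9 - 6 C\right) C + C = C \left(9 - 6 C\right) + C = C + C \left(9 - 6 C\right)$)
$\left(-104 - 78 g{\left(-7,-2 \right)}\right) - 7811 = \left(-104 - 78 \cdot 2 \left(-2\right) \left(5 - -6\right)\right) - 7811 = \left(-104 - 78 \cdot 2 \left(-2\right) \left(5 + 6\right)\right) - 7811 = \left(-104 - 78 \cdot 2 \left(-2\right) 11\right) - 7811 = \left(-104 - -3432\right) - 7811 = \left(-104 + 3432\right) - 7811 = 3328 - 7811 = -4483$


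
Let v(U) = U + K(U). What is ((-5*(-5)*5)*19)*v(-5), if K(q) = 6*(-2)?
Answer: -40375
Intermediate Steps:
K(q) = -12
v(U) = -12 + U (v(U) = U - 12 = -12 + U)
((-5*(-5)*5)*19)*v(-5) = ((-5*(-5)*5)*19)*(-12 - 5) = ((25*5)*19)*(-17) = (125*19)*(-17) = 2375*(-17) = -40375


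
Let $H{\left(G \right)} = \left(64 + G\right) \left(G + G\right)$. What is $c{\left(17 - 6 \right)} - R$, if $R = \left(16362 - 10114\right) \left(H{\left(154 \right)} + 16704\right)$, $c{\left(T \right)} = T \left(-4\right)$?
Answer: $-523882348$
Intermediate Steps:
$H{\left(G \right)} = 2 G \left(64 + G\right)$ ($H{\left(G \right)} = \left(64 + G\right) 2 G = 2 G \left(64 + G\right)$)
$c{\left(T \right)} = - 4 T$
$R = 523882304$ ($R = \left(16362 - 10114\right) \left(2 \cdot 154 \left(64 + 154\right) + 16704\right) = 6248 \left(2 \cdot 154 \cdot 218 + 16704\right) = 6248 \left(67144 + 16704\right) = 6248 \cdot 83848 = 523882304$)
$c{\left(17 - 6 \right)} - R = - 4 \left(17 - 6\right) - 523882304 = \left(-4\right) 11 - 523882304 = -44 - 523882304 = -523882348$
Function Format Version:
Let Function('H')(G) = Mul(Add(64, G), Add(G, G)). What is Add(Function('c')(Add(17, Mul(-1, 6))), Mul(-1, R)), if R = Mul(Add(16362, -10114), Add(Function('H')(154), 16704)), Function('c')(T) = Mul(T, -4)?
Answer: -523882348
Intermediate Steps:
Function('H')(G) = Mul(2, G, Add(64, G)) (Function('H')(G) = Mul(Add(64, G), Mul(2, G)) = Mul(2, G, Add(64, G)))
Function('c')(T) = Mul(-4, T)
R = 523882304 (R = Mul(Add(16362, -10114), Add(Mul(2, 154, Add(64, 154)), 16704)) = Mul(6248, Add(Mul(2, 154, 218), 16704)) = Mul(6248, Add(67144, 16704)) = Mul(6248, 83848) = 523882304)
Add(Function('c')(Add(17, Mul(-1, 6))), Mul(-1, R)) = Add(Mul(-4, Add(17, Mul(-1, 6))), Mul(-1, 523882304)) = Add(Mul(-4, Add(17, -6)), -523882304) = Add(Mul(-4, 11), -523882304) = Add(-44, -523882304) = -523882348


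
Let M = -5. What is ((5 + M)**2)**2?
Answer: 0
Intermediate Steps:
((5 + M)**2)**2 = ((5 - 5)**2)**2 = (0**2)**2 = 0**2 = 0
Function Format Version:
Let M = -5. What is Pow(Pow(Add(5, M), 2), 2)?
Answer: 0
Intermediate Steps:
Pow(Pow(Add(5, M), 2), 2) = Pow(Pow(Add(5, -5), 2), 2) = Pow(Pow(0, 2), 2) = Pow(0, 2) = 0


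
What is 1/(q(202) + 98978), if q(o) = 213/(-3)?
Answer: 1/98907 ≈ 1.0111e-5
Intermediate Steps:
q(o) = -71 (q(o) = 213*(-⅓) = -71)
1/(q(202) + 98978) = 1/(-71 + 98978) = 1/98907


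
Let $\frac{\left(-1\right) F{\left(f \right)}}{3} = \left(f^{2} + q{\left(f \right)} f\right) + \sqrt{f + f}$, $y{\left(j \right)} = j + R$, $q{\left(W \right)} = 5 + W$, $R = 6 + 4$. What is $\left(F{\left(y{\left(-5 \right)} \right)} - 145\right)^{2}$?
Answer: $136990 + 2220 \sqrt{10} \approx 1.4401 \cdot 10^{5}$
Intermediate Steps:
$R = 10$
$y{\left(j \right)} = 10 + j$ ($y{\left(j \right)} = j + 10 = 10 + j$)
$F{\left(f \right)} = - 3 f^{2} - 3 f \left(5 + f\right) - 3 \sqrt{2} \sqrt{f}$ ($F{\left(f \right)} = - 3 \left(\left(f^{2} + \left(5 + f\right) f\right) + \sqrt{f + f}\right) = - 3 \left(\left(f^{2} + f \left(5 + f\right)\right) + \sqrt{2 f}\right) = - 3 \left(\left(f^{2} + f \left(5 + f\right)\right) + \sqrt{2} \sqrt{f}\right) = - 3 \left(f^{2} + f \left(5 + f\right) + \sqrt{2} \sqrt{f}\right) = - 3 f^{2} - 3 f \left(5 + f\right) - 3 \sqrt{2} \sqrt{f}$)
$\left(F{\left(y{\left(-5 \right)} \right)} - 145\right)^{2} = \left(\left(- 3 \left(10 - 5\right)^{2} - 3 \left(10 - 5\right) \left(5 + \left(10 - 5\right)\right) - 3 \sqrt{2} \sqrt{10 - 5}\right) - 145\right)^{2} = \left(\left(- 3 \cdot 5^{2} - 15 \left(5 + 5\right) - 3 \sqrt{2} \sqrt{5}\right) - 145\right)^{2} = \left(\left(\left(-3\right) 25 - 15 \cdot 10 - 3 \sqrt{10}\right) - 145\right)^{2} = \left(\left(-75 - 150 - 3 \sqrt{10}\right) - 145\right)^{2} = \left(\left(-225 - 3 \sqrt{10}\right) - 145\right)^{2} = \left(-370 - 3 \sqrt{10}\right)^{2}$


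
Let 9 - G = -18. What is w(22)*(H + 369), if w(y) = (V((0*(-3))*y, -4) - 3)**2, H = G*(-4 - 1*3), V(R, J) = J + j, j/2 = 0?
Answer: 8820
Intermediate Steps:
G = 27 (G = 9 - 1*(-18) = 9 + 18 = 27)
j = 0 (j = 2*0 = 0)
V(R, J) = J (V(R, J) = J + 0 = J)
H = -189 (H = 27*(-4 - 1*3) = 27*(-4 - 3) = 27*(-7) = -189)
w(y) = 49 (w(y) = (-4 - 3)**2 = (-7)**2 = 49)
w(22)*(H + 369) = 49*(-189 + 369) = 49*180 = 8820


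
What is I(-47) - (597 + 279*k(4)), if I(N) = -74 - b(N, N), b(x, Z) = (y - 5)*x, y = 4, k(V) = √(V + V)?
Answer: -718 - 558*√2 ≈ -1507.1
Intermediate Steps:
k(V) = √2*√V (k(V) = √(2*V) = √2*√V)
b(x, Z) = -x (b(x, Z) = (4 - 5)*x = -x)
I(N) = -74 + N (I(N) = -74 - (-1)*N = -74 + N)
I(-47) - (597 + 279*k(4)) = (-74 - 47) - (597 + 279*(√2*√4)) = -121 - (597 + 279*(√2*2)) = -121 - (597 + 279*(2*√2)) = -121 - (597 + 558*√2) = -121 + (-597 - 558*√2) = -718 - 558*√2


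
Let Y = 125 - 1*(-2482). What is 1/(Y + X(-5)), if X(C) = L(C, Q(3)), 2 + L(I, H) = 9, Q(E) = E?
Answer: 1/2614 ≈ 0.00038256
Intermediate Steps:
L(I, H) = 7 (L(I, H) = -2 + 9 = 7)
Y = 2607 (Y = 125 + 2482 = 2607)
X(C) = 7
1/(Y + X(-5)) = 1/(2607 + 7) = 1/2614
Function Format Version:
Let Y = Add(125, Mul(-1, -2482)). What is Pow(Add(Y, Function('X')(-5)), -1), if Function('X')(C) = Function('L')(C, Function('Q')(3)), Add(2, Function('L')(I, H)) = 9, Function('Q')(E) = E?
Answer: Rational(1, 2614) ≈ 0.00038256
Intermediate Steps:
Function('L')(I, H) = 7 (Function('L')(I, H) = Add(-2, 9) = 7)
Y = 2607 (Y = Add(125, 2482) = 2607)
Function('X')(C) = 7
Pow(Add(Y, Function('X')(-5)), -1) = Pow(Add(2607, 7), -1) = Pow(2614, -1) = Rational(1, 2614)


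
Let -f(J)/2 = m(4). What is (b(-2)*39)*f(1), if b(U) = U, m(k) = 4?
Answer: 624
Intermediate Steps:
f(J) = -8 (f(J) = -2*4 = -8)
(b(-2)*39)*f(1) = -2*39*(-8) = -78*(-8) = 624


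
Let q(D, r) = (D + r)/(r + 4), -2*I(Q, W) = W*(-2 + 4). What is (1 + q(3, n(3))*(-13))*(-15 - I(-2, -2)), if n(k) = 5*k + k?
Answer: 4267/22 ≈ 193.95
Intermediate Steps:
I(Q, W) = -W (I(Q, W) = -W*(-2 + 4)/2 = -W*2/2 = -W)
n(k) = 6*k
q(D, r) = (D + r)/(4 + r)
(1 + q(3, n(3))*(-13))*(-15 - I(-2, -2)) = (1 + ((3 + 6*3)/(4 + 6*3))*(-13))*(-15 - (-1)*(-2)) = (1 + ((3 + 18)/(4 + 18))*(-13))*(-15 - 1*2) = (1 + (21/22)*(-13))*(-15 - 2) = (1 + ((1/22)*21)*(-13))*(-17) = (1 + (21/22)*(-13))*(-17) = (1 - 273/22)*(-17) = -251/22*(-17) = 4267/22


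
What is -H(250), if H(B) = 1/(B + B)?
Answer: -1/500 ≈ -0.0020000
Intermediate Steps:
H(B) = 1/(2*B)
-H(250) = -1/(2*250) = -1*1/500 = -1/500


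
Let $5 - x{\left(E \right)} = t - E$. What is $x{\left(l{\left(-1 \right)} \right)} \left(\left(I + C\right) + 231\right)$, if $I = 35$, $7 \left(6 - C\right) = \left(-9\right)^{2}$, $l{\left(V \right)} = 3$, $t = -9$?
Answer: $\frac{30991}{7} \approx 4427.3$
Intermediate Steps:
$C = - \frac{39}{7}$ ($C = 6 - \frac{\left(-9\right)^{2}}{7} = 6 - \frac{81}{7} = - \frac{39}{7} \approx -5.5714$)
$x{\left(E \right)} = 14 + E$ ($x{\left(E \right)} = 5 - \left(-9 - E\right) = 5 + \left(9 + E\right) = 14 + E$)
$x{\left(l{\left(-1 \right)} \right)} \left(\left(I + C\right) + 231\right) = \left(14 + 3\right) \left(\left(35 - \frac{39}{7}\right) + 231\right) = 17 \left(\frac{206}{7} + 231\right) = 17 \cdot \frac{1823}{7} = \frac{30991}{7}$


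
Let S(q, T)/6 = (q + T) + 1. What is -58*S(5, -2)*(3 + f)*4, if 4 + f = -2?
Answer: 16704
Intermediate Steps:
f = -6 (f = -4 - 2 = -6)
S(q, T) = 6 + 6*T + 6*q (S(q, T) = 6*((q + T) + 1) = 6*((T + q) + 1) = 6*(1 + T + q) = 6 + 6*T + 6*q)
-58*S(5, -2)*(3 + f)*4 = -58*(6 + 6*(-2) + 6*5)*(3 - 6)*4 = -58*(6 - 12 + 30)*(-3*4) = -1392*(-12) = -58*(-288) = 16704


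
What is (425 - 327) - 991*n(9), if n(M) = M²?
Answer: -80173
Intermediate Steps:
(425 - 327) - 991*n(9) = (425 - 327) - 991*9² = 98 - 991*81 = 98 - 80271 = -80173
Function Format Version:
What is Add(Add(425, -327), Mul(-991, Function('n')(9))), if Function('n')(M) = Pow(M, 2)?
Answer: -80173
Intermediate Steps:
Add(Add(425, -327), Mul(-991, Function('n')(9))) = Add(Add(425, -327), Mul(-991, Pow(9, 2))) = Add(98, Mul(-991, 81)) = Add(98, -80271) = -80173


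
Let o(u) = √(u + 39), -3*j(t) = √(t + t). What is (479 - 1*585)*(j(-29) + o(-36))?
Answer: -106*√3 + 106*I*√58/3 ≈ -183.6 + 269.09*I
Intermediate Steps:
j(t) = -√2*√t/3 (j(t) = -√(t + t)/3 = -√2*√t/3)
o(u) = √(39 + u)
(479 - 1*585)*(j(-29) + o(-36)) = (479 - 1*585)*(-√2*√(-29)/3 + √(39 - 36)) = (479 - 585)*(-√2*I*√29/3 + √3) = -106*(-I*√58/3 + √3) = -106*(√3 - I*√58/3) = -106*√3 + 106*I*√58/3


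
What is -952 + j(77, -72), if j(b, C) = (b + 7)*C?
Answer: -7000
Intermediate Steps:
j(b, C) = C*(7 + b) (j(b, C) = (7 + b)*C = C*(7 + b))
-952 + j(77, -72) = -952 - 72*(7 + 77) = -952 - 72*84 = -952 - 6048 = -7000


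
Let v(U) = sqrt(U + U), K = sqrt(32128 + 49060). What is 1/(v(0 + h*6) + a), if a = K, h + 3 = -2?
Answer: 1/(2*(sqrt(20297) + I*sqrt(15))) ≈ 0.003507 - 9.5337e-5*I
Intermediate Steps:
h = -5 (h = -3 - 2 = -5)
K = 2*sqrt(20297) (K = sqrt(81188) = 2*sqrt(20297) ≈ 284.94)
a = 2*sqrt(20297) ≈ 284.94
v(U) = sqrt(2)*sqrt(U) (v(U) = sqrt(2*U) = sqrt(2)*sqrt(U))
1/(v(0 + h*6) + a) = 1/(sqrt(2)*sqrt(0 - 5*6) + 2*sqrt(20297)) = 1/(sqrt(2)*sqrt(0 - 30) + 2*sqrt(20297)) = 1/(sqrt(2)*sqrt(-30) + 2*sqrt(20297)) = 1/(sqrt(2)*(I*sqrt(30)) + 2*sqrt(20297)) = 1/(2*I*sqrt(15) + 2*sqrt(20297)) = 1/(2*sqrt(20297) + 2*I*sqrt(15))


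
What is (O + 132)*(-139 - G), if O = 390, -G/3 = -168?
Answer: -335646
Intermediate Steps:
G = 504 (G = -3*(-168) = 504)
(O + 132)*(-139 - G) = (390 + 132)*(-139 - 1*504) = 522*(-139 - 504) = 522*(-643) = -335646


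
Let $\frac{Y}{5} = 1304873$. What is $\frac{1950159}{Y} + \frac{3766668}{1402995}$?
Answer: $\frac{364149069227}{122048686309} \approx 2.9836$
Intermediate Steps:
$Y = 6524365$ ($Y = 5 \cdot 1304873 = 6524365$)
$\frac{1950159}{Y} + \frac{3766668}{1402995} = \frac{1950159}{6524365} + \frac{3766668}{1402995} = 1950159 \cdot \frac{1}{6524365} + 3766668 \cdot \frac{1}{1402995} = \frac{1950159}{6524365} + \frac{1255556}{467665} = \frac{364149069227}{122048686309}$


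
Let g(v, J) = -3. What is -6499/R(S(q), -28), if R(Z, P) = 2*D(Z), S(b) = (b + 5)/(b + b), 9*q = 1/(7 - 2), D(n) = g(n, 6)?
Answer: 6499/6 ≈ 1083.2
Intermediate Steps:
D(n) = -3
q = 1/45 (q = 1/(9*(7 - 2)) = (1/9)/5 = (1/9)*(1/5) = 1/45 ≈ 0.022222)
S(b) = (5 + b)/(2*b) (S(b) = (5 + b)/((2*b)) = (5 + b)*(1/(2*b)) = (5 + b)/(2*b))
R(Z, P) = -6 (R(Z, P) = 2*(-3) = -6)
-6499/R(S(q), -28) = -6499/(-6) = -6499*(-1/6) = 6499/6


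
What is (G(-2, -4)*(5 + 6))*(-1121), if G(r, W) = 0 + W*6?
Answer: 295944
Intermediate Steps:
G(r, W) = 6*W (G(r, W) = 0 + 6*W = 6*W)
(G(-2, -4)*(5 + 6))*(-1121) = ((6*(-4))*(5 + 6))*(-1121) = -24*11*(-1121) = -264*(-1121) = 295944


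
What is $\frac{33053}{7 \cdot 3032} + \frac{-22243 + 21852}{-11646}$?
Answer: $\frac{196616911}{123587352} \approx 1.5909$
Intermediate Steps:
$\frac{33053}{7 \cdot 3032} + \frac{-22243 + 21852}{-11646} = \frac{33053}{21224} - - \frac{391}{11646} = 33053 \cdot \frac{1}{21224} + \frac{391}{11646} = \frac{33053}{21224} + \frac{391}{11646} = \frac{196616911}{123587352}$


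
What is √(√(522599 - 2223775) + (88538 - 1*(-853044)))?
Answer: √(941582 + 2*I*√425294) ≈ 970.35 + 0.672*I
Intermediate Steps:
√(√(522599 - 2223775) + (88538 - 1*(-853044))) = √(√(-1701176) + (88538 + 853044)) = √(2*I*√425294 + 941582) = √(941582 + 2*I*√425294)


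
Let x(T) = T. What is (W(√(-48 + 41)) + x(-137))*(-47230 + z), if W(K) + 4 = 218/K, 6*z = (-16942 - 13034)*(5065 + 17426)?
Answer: 15850129506 + 24505873988*I*√7/7 ≈ 1.585e+10 + 9.2624e+9*I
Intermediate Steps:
z = -112365036 (z = ((-16942 - 13034)*(5065 + 17426))/6 = (-29976*22491)/6 = (⅙)*(-674190216) = -112365036)
W(K) = -4 + 218/K
(W(√(-48 + 41)) + x(-137))*(-47230 + z) = ((-4 + 218/(√(-48 + 41))) - 137)*(-47230 - 112365036) = ((-4 + 218/(√(-7))) - 137)*(-112412266) = ((-4 + 218/((I*√7))) - 137)*(-112412266) = ((-4 + 218*(-I*√7/7)) - 137)*(-112412266) = ((-4 - 218*I*√7/7) - 137)*(-112412266) = (-141 - 218*I*√7/7)*(-112412266) = 15850129506 + 24505873988*I*√7/7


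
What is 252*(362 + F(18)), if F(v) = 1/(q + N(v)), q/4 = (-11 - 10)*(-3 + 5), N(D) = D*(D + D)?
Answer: 3648981/40 ≈ 91225.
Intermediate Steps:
N(D) = 2*D**2 (N(D) = D*(2*D) = 2*D**2)
q = -168 (q = 4*((-11 - 10)*(-3 + 5)) = 4*(-21*2) = 4*(-42) = -168)
F(v) = 1/(-168 + 2*v**2)
252*(362 + F(18)) = 252*(362 + 1/(2*(-84 + 18**2))) = 252*(362 + 1/(2*(-84 + 324))) = 252*(362 + (1/2)/240) = 252*(362 + (1/2)*(1/240)) = 252*(362 + 1/480) = 252*(173761/480) = 3648981/40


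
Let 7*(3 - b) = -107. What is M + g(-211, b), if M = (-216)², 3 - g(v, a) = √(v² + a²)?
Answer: 46659 - √2197913/7 ≈ 46447.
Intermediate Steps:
b = 128/7 (b = 3 - ⅐*(-107) = 3 + 107/7 = 128/7 ≈ 18.286)
g(v, a) = 3 - √(a² + v²) (g(v, a) = 3 - √(v² + a²) = 3 - √(a² + v²))
M = 46656
M + g(-211, b) = 46656 + (3 - √((128/7)² + (-211)²)) = 46656 + (3 - √(16384/49 + 44521)) = 46656 + (3 - √(2197913/49)) = 46656 + (3 - √2197913/7) = 46659 - √2197913/7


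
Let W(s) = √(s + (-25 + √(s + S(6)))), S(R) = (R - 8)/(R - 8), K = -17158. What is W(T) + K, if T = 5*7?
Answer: -17154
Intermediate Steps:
T = 35
S(R) = 1 (S(R) = (-8 + R)/(-8 + R) = 1)
W(s) = √(-25 + s + √(1 + s)) (W(s) = √(s + (-25 + √(s + 1))) = √(s + (-25 + √(1 + s))) = √(-25 + s + √(1 + s)))
W(T) + K = √(-25 + 35 + √(1 + 35)) - 17158 = √(-25 + 35 + √36) - 17158 = √(-25 + 35 + 6) - 17158 = √16 - 17158 = 4 - 17158 = -17154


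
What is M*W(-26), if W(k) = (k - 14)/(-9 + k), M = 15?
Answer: 120/7 ≈ 17.143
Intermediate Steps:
W(k) = (-14 + k)/(-9 + k)
M*W(-26) = 15*((-14 - 26)/(-9 - 26)) = 15*(-40/(-35)) = 15*(-1/35*(-40)) = 15*(8/7) = 120/7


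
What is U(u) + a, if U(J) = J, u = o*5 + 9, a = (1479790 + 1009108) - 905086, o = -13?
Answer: 1583756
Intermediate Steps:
a = 1583812 (a = 2488898 - 905086 = 1583812)
u = -56 (u = -13*5 + 9 = -65 + 9 = -56)
U(u) + a = -56 + 1583812 = 1583756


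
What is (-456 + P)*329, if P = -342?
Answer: -262542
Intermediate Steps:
(-456 + P)*329 = (-456 - 342)*329 = -798*329 = -262542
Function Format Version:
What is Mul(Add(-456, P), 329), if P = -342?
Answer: -262542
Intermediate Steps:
Mul(Add(-456, P), 329) = Mul(Add(-456, -342), 329) = Mul(-798, 329) = -262542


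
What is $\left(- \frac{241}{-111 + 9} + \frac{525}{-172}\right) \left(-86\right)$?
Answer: $\frac{6049}{102} \approx 59.304$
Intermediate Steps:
$\left(- \frac{241}{-111 + 9} + \frac{525}{-172}\right) \left(-86\right) = \left(- \frac{241}{-102} + 525 \left(- \frac{1}{172}\right)\right) \left(-86\right) = \left(\left(-241\right) \left(- \frac{1}{102}\right) - \frac{525}{172}\right) \left(-86\right) = \left(\frac{241}{102} - \frac{525}{172}\right) \left(-86\right) = \left(- \frac{6049}{8772}\right) \left(-86\right) = \frac{6049}{102}$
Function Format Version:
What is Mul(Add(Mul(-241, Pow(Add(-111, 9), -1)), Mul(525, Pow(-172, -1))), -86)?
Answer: Rational(6049, 102) ≈ 59.304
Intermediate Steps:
Mul(Add(Mul(-241, Pow(Add(-111, 9), -1)), Mul(525, Pow(-172, -1))), -86) = Mul(Add(Mul(-241, Pow(-102, -1)), Mul(525, Rational(-1, 172))), -86) = Mul(Add(Mul(-241, Rational(-1, 102)), Rational(-525, 172)), -86) = Mul(Add(Rational(241, 102), Rational(-525, 172)), -86) = Mul(Rational(-6049, 8772), -86) = Rational(6049, 102)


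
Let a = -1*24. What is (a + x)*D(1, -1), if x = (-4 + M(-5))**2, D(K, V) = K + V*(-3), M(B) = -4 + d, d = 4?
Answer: -32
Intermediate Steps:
M(B) = 0 (M(B) = -4 + 4 = 0)
D(K, V) = K - 3*V
a = -24
x = 16 (x = (-4 + 0)**2 = (-4)**2 = 16)
(a + x)*D(1, -1) = (-24 + 16)*(1 - 3*(-1)) = -8*(1 + 3) = -8*4 = -32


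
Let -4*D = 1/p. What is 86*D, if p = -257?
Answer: 43/514 ≈ 0.083658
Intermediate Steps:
D = 1/1028 (D = -¼/(-257) = -¼*(-1/257) = 1/1028 ≈ 0.00097276)
86*D = 86*(1/1028) = 43/514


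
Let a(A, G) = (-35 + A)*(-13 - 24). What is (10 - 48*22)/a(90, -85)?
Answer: 1046/2035 ≈ 0.51400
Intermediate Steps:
a(A, G) = 1295 - 37*A (a(A, G) = (-35 + A)*(-37) = 1295 - 37*A)
(10 - 48*22)/a(90, -85) = (10 - 48*22)/(1295 - 37*90) = (10 - 1056)/(1295 - 3330) = -1046/(-2035) = -1046*(-1/2035) = 1046/2035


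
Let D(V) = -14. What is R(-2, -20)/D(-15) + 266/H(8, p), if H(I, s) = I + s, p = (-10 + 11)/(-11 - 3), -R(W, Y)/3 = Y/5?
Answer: 25402/777 ≈ 32.692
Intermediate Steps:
R(W, Y) = -3*Y/5
p = -1/14 (p = 1/(-14) = 1*(-1/14) = -1/14 ≈ -0.071429)
R(-2, -20)/D(-15) + 266/H(8, p) = -⅗*(-20)/(-14) + 266/(8 - 1/14) = 12*(-1/14) + 266/(111/14) = -6/7 + 266*(14/111) = -6/7 + 3724/111 = 25402/777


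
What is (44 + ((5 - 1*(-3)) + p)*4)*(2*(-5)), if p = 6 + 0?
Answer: -1000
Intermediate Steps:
p = 6
(44 + ((5 - 1*(-3)) + p)*4)*(2*(-5)) = (44 + ((5 - 1*(-3)) + 6)*4)*(2*(-5)) = (44 + ((5 + 3) + 6)*4)*(-10) = (44 + (8 + 6)*4)*(-10) = (44 + 14*4)*(-10) = (44 + 56)*(-10) = 100*(-10) = -1000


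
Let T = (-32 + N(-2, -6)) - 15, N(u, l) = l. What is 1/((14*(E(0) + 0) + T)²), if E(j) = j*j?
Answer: 1/2809 ≈ 0.00035600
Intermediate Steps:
E(j) = j²
T = -53 (T = (-32 - 6) - 15 = -38 - 15 = -53)
1/((14*(E(0) + 0) + T)²) = 1/((14*(0² + 0) - 53)²) = 1/((14*(0 + 0) - 53)²) = 1/((14*0 - 53)²) = 1/((0 - 53)²) = 1/((-53)²) = 1/2809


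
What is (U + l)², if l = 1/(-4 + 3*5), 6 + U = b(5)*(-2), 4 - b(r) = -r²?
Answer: 494209/121 ≈ 4084.4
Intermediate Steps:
b(r) = 4 + r² (b(r) = 4 - (-1)*r² = 4 + r²)
U = -64 (U = -6 + (4 + 5²)*(-2) = -6 + (4 + 25)*(-2) = -6 + 29*(-2) = -6 - 58 = -64)
l = 1/11 (l = 1/(-4 + 15) = 1/11 ≈ 0.090909)
(U + l)² = (-64 + 1/11)² = (-703/11)² = 494209/121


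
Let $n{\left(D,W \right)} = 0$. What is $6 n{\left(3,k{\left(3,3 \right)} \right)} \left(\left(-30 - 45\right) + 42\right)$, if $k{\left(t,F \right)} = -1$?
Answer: $0$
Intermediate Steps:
$6 n{\left(3,k{\left(3,3 \right)} \right)} \left(\left(-30 - 45\right) + 42\right) = 6 \cdot 0 \left(\left(-30 - 45\right) + 42\right) = 0 \left(-75 + 42\right) = 0 \left(-33\right) = 0$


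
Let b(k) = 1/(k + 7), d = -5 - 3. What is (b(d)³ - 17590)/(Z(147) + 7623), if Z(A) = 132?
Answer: -17591/7755 ≈ -2.2683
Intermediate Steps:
d = -8
b(k) = 1/(7 + k)
(b(d)³ - 17590)/(Z(147) + 7623) = ((1/(7 - 8))³ - 17590)/(132 + 7623) = ((1/(-1))³ - 17590)/7755 = ((-1)³ - 17590)*(1/7755) = (-1 - 17590)*(1/7755) = -17591*1/7755 = -17591/7755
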